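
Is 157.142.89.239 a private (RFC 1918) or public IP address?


RFC 1918 private ranges:
  10.0.0.0/8 (10.0.0.0 - 10.255.255.255)
  172.16.0.0/12 (172.16.0.0 - 172.31.255.255)
  192.168.0.0/16 (192.168.0.0 - 192.168.255.255)
Public (not in any RFC 1918 range)


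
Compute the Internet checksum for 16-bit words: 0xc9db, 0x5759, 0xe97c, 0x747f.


Sum all words (with carry folding):
+ 0xc9db = 0xc9db
+ 0x5759 = 0x2135
+ 0xe97c = 0x0ab2
+ 0x747f = 0x7f31
One's complement: ~0x7f31
Checksum = 0x80ce


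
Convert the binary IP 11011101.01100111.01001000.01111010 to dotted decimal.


11011101 = 221
01100111 = 103
01001000 = 72
01111010 = 122
IP: 221.103.72.122


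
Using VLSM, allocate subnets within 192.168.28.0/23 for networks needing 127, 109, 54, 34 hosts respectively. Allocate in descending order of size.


127 hosts -> /24 (254 usable): 192.168.28.0/24
109 hosts -> /25 (126 usable): 192.168.29.0/25
54 hosts -> /26 (62 usable): 192.168.29.128/26
34 hosts -> /26 (62 usable): 192.168.29.192/26
Allocation: 192.168.28.0/24 (127 hosts, 254 usable); 192.168.29.0/25 (109 hosts, 126 usable); 192.168.29.128/26 (54 hosts, 62 usable); 192.168.29.192/26 (34 hosts, 62 usable)


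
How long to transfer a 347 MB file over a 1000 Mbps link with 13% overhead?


Effective throughput = 1000 * (1 - 13/100) = 870 Mbps
File size in Mb = 347 * 8 = 2776 Mb
Time = 2776 / 870
Time = 3.1908 seconds


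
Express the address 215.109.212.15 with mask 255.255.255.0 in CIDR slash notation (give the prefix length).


Binary: 11111111.11111111.11111111.00000000
Count leading 1s
Prefix: /24


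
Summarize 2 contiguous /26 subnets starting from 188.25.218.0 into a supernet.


Original prefix: /26
Number of subnets: 2 = 2^1
New prefix = 26 - 1 = 25
Supernet: 188.25.218.0/25


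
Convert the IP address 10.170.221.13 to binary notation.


10 = 00001010
170 = 10101010
221 = 11011101
13 = 00001101
Binary: 00001010.10101010.11011101.00001101


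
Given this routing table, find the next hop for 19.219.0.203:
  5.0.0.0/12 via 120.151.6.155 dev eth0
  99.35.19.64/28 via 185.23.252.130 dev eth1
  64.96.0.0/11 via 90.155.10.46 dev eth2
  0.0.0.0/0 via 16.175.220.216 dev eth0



Longest prefix match for 19.219.0.203:
  /12 5.0.0.0: no
  /28 99.35.19.64: no
  /11 64.96.0.0: no
  /0 0.0.0.0: MATCH
Selected: next-hop 16.175.220.216 via eth0 (matched /0)


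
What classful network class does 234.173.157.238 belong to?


First octet: 234
Binary: 11101010
1110xxxx -> Class D (224-239)
Class D (multicast), default mask N/A


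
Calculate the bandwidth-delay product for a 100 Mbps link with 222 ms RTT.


BDP = bandwidth * RTT
= 100 Mbps * 222 ms
= 100 * 1e6 * 222 / 1000 bits
= 22200000 bits
= 2775000 bytes
= 2709.9609 KB
BDP = 22200000 bits (2775000 bytes)


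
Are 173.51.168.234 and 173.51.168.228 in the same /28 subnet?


Mask: 255.255.255.240
173.51.168.234 AND mask = 173.51.168.224
173.51.168.228 AND mask = 173.51.168.224
Yes, same subnet (173.51.168.224)


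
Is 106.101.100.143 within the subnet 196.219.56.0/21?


Subnet network: 196.219.56.0
Test IP AND mask: 106.101.96.0
No, 106.101.100.143 is not in 196.219.56.0/21


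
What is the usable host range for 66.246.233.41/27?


Network: 66.246.233.32
Broadcast: 66.246.233.63
First usable = network + 1
Last usable = broadcast - 1
Range: 66.246.233.33 to 66.246.233.62


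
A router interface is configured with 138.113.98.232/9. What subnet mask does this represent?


/9 means 9 network bits, 23 host bits
Binary: 11111111100000000000000000000000
Mask: 255.128.0.0


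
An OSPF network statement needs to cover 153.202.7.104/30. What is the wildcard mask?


Subnet mask: 255.255.255.252
Wildcard = 255.255.255.255 - subnet mask
255 - 255 = 0
255 - 255 = 0
255 - 255 = 0
255 - 252 = 3
Wildcard: 0.0.0.3


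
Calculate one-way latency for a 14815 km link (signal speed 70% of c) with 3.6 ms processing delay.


Speed = 0.7 * 3e5 km/s = 210000 km/s
Propagation delay = 14815 / 210000 = 0.0705 s = 70.5476 ms
Processing delay = 3.6 ms
Total one-way latency = 74.1476 ms


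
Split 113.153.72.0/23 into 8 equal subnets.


New prefix = 23 + 3 = 26
Each subnet has 64 addresses
  113.153.72.0/26
  113.153.72.64/26
  113.153.72.128/26
  113.153.72.192/26
  113.153.73.0/26
  113.153.73.64/26
  113.153.73.128/26
  113.153.73.192/26
Subnets: 113.153.72.0/26, 113.153.72.64/26, 113.153.72.128/26, 113.153.72.192/26, 113.153.73.0/26, 113.153.73.64/26, 113.153.73.128/26, 113.153.73.192/26


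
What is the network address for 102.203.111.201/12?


IP:   01100110.11001011.01101111.11001001
Mask: 11111111.11110000.00000000.00000000
AND operation:
Net:  01100110.11000000.00000000.00000000
Network: 102.192.0.0/12


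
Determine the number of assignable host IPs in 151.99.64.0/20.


Host bits = 32 - 20 = 12
Total addresses = 2^12 = 4096
Usable = total - 2 (network and broadcast)
Usable hosts: 4094


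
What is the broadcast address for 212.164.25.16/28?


Network: 212.164.25.16/28
Host bits = 4
Set all host bits to 1:
Broadcast: 212.164.25.31


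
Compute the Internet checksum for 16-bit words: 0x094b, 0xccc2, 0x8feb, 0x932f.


Sum all words (with carry folding):
+ 0x094b = 0x094b
+ 0xccc2 = 0xd60d
+ 0x8feb = 0x65f9
+ 0x932f = 0xf928
One's complement: ~0xf928
Checksum = 0x06d7


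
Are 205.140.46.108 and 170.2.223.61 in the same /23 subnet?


Mask: 255.255.254.0
205.140.46.108 AND mask = 205.140.46.0
170.2.223.61 AND mask = 170.2.222.0
No, different subnets (205.140.46.0 vs 170.2.222.0)


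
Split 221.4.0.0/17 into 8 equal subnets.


New prefix = 17 + 3 = 20
Each subnet has 4096 addresses
  221.4.0.0/20
  221.4.16.0/20
  221.4.32.0/20
  221.4.48.0/20
  221.4.64.0/20
  221.4.80.0/20
  221.4.96.0/20
  221.4.112.0/20
Subnets: 221.4.0.0/20, 221.4.16.0/20, 221.4.32.0/20, 221.4.48.0/20, 221.4.64.0/20, 221.4.80.0/20, 221.4.96.0/20, 221.4.112.0/20


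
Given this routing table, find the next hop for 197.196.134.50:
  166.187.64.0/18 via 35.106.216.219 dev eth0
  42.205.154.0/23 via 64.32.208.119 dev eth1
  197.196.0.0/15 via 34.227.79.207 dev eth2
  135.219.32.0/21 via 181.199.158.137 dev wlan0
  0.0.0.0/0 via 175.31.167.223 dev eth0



Longest prefix match for 197.196.134.50:
  /18 166.187.64.0: no
  /23 42.205.154.0: no
  /15 197.196.0.0: MATCH
  /21 135.219.32.0: no
  /0 0.0.0.0: MATCH
Selected: next-hop 34.227.79.207 via eth2 (matched /15)


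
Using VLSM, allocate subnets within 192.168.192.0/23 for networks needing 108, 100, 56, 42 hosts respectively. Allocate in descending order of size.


108 hosts -> /25 (126 usable): 192.168.192.0/25
100 hosts -> /25 (126 usable): 192.168.192.128/25
56 hosts -> /26 (62 usable): 192.168.193.0/26
42 hosts -> /26 (62 usable): 192.168.193.64/26
Allocation: 192.168.192.0/25 (108 hosts, 126 usable); 192.168.192.128/25 (100 hosts, 126 usable); 192.168.193.0/26 (56 hosts, 62 usable); 192.168.193.64/26 (42 hosts, 62 usable)


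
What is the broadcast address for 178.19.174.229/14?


Network: 178.16.0.0/14
Host bits = 18
Set all host bits to 1:
Broadcast: 178.19.255.255


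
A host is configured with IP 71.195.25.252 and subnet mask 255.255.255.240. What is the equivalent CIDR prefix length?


Binary: 11111111.11111111.11111111.11110000
Count leading 1s
Prefix: /28


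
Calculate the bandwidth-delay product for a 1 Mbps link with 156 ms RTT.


BDP = bandwidth * RTT
= 1 Mbps * 156 ms
= 1 * 1e6 * 156 / 1000 bits
= 156000 bits
= 19500 bytes
= 19.043 KB
BDP = 156000 bits (19500 bytes)


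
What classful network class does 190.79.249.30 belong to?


First octet: 190
Binary: 10111110
10xxxxxx -> Class B (128-191)
Class B, default mask 255.255.0.0 (/16)


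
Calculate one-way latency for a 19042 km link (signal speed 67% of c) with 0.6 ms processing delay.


Speed = 0.67 * 3e5 km/s = 201000 km/s
Propagation delay = 19042 / 201000 = 0.0947 s = 94.7363 ms
Processing delay = 0.6 ms
Total one-way latency = 95.3363 ms


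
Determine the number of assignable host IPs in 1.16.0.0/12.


Host bits = 32 - 12 = 20
Total addresses = 2^20 = 1048576
Usable = total - 2 (network and broadcast)
Usable hosts: 1048574


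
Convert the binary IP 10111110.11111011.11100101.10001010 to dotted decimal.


10111110 = 190
11111011 = 251
11100101 = 229
10001010 = 138
IP: 190.251.229.138


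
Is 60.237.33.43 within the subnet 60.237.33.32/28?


Subnet network: 60.237.33.32
Test IP AND mask: 60.237.33.32
Yes, 60.237.33.43 is in 60.237.33.32/28


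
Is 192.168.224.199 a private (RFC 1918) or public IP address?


RFC 1918 private ranges:
  10.0.0.0/8 (10.0.0.0 - 10.255.255.255)
  172.16.0.0/12 (172.16.0.0 - 172.31.255.255)
  192.168.0.0/16 (192.168.0.0 - 192.168.255.255)
Private (in 192.168.0.0/16)


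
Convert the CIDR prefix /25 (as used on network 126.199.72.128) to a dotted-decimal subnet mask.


/25 means 25 network bits, 7 host bits
Binary: 11111111111111111111111110000000
Mask: 255.255.255.128


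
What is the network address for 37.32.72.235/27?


IP:   00100101.00100000.01001000.11101011
Mask: 11111111.11111111.11111111.11100000
AND operation:
Net:  00100101.00100000.01001000.11100000
Network: 37.32.72.224/27


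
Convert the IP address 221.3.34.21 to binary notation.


221 = 11011101
3 = 00000011
34 = 00100010
21 = 00010101
Binary: 11011101.00000011.00100010.00010101


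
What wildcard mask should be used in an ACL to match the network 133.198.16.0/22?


Subnet mask: 255.255.252.0
Wildcard = 255.255.255.255 - subnet mask
255 - 255 = 0
255 - 255 = 0
255 - 252 = 3
255 - 0 = 255
Wildcard: 0.0.3.255


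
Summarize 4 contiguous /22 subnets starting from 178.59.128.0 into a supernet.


Original prefix: /22
Number of subnets: 4 = 2^2
New prefix = 22 - 2 = 20
Supernet: 178.59.128.0/20


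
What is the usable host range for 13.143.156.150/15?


Network: 13.142.0.0
Broadcast: 13.143.255.255
First usable = network + 1
Last usable = broadcast - 1
Range: 13.142.0.1 to 13.143.255.254


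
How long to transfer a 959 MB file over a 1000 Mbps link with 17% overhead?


Effective throughput = 1000 * (1 - 17/100) = 830 Mbps
File size in Mb = 959 * 8 = 7672 Mb
Time = 7672 / 830
Time = 9.2434 seconds


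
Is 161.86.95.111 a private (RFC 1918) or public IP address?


RFC 1918 private ranges:
  10.0.0.0/8 (10.0.0.0 - 10.255.255.255)
  172.16.0.0/12 (172.16.0.0 - 172.31.255.255)
  192.168.0.0/16 (192.168.0.0 - 192.168.255.255)
Public (not in any RFC 1918 range)


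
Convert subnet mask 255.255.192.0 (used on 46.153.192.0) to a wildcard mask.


Subnet mask: 255.255.192.0
Wildcard = 255.255.255.255 - subnet mask
255 - 255 = 0
255 - 255 = 0
255 - 192 = 63
255 - 0 = 255
Wildcard: 0.0.63.255


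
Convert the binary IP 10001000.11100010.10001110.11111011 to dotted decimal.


10001000 = 136
11100010 = 226
10001110 = 142
11111011 = 251
IP: 136.226.142.251


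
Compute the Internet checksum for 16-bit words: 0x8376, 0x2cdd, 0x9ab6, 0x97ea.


Sum all words (with carry folding):
+ 0x8376 = 0x8376
+ 0x2cdd = 0xb053
+ 0x9ab6 = 0x4b0a
+ 0x97ea = 0xe2f4
One's complement: ~0xe2f4
Checksum = 0x1d0b


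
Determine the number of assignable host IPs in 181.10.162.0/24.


Host bits = 32 - 24 = 8
Total addresses = 2^8 = 256
Usable = total - 2 (network and broadcast)
Usable hosts: 254


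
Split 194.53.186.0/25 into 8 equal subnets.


New prefix = 25 + 3 = 28
Each subnet has 16 addresses
  194.53.186.0/28
  194.53.186.16/28
  194.53.186.32/28
  194.53.186.48/28
  194.53.186.64/28
  194.53.186.80/28
  194.53.186.96/28
  194.53.186.112/28
Subnets: 194.53.186.0/28, 194.53.186.16/28, 194.53.186.32/28, 194.53.186.48/28, 194.53.186.64/28, 194.53.186.80/28, 194.53.186.96/28, 194.53.186.112/28


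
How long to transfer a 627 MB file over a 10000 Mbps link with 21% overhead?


Effective throughput = 10000 * (1 - 21/100) = 7900 Mbps
File size in Mb = 627 * 8 = 5016 Mb
Time = 5016 / 7900
Time = 0.6349 seconds


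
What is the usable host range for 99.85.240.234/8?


Network: 99.0.0.0
Broadcast: 99.255.255.255
First usable = network + 1
Last usable = broadcast - 1
Range: 99.0.0.1 to 99.255.255.254


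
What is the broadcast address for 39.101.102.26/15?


Network: 39.100.0.0/15
Host bits = 17
Set all host bits to 1:
Broadcast: 39.101.255.255


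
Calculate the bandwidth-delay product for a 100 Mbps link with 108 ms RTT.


BDP = bandwidth * RTT
= 100 Mbps * 108 ms
= 100 * 1e6 * 108 / 1000 bits
= 10800000 bits
= 1350000 bytes
= 1318.3594 KB
BDP = 10800000 bits (1350000 bytes)


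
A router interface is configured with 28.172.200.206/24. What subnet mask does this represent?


/24 means 24 network bits, 8 host bits
Binary: 11111111111111111111111100000000
Mask: 255.255.255.0


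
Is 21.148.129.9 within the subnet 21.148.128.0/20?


Subnet network: 21.148.128.0
Test IP AND mask: 21.148.128.0
Yes, 21.148.129.9 is in 21.148.128.0/20


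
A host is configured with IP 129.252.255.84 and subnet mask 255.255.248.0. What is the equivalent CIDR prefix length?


Binary: 11111111.11111111.11111000.00000000
Count leading 1s
Prefix: /21


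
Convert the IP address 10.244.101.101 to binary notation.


10 = 00001010
244 = 11110100
101 = 01100101
101 = 01100101
Binary: 00001010.11110100.01100101.01100101


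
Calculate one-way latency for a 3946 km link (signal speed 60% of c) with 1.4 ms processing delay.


Speed = 0.6 * 3e5 km/s = 180000 km/s
Propagation delay = 3946 / 180000 = 0.0219 s = 21.9222 ms
Processing delay = 1.4 ms
Total one-way latency = 23.3222 ms


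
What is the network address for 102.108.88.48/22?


IP:   01100110.01101100.01011000.00110000
Mask: 11111111.11111111.11111100.00000000
AND operation:
Net:  01100110.01101100.01011000.00000000
Network: 102.108.88.0/22


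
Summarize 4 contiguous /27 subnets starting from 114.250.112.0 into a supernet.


Original prefix: /27
Number of subnets: 4 = 2^2
New prefix = 27 - 2 = 25
Supernet: 114.250.112.0/25


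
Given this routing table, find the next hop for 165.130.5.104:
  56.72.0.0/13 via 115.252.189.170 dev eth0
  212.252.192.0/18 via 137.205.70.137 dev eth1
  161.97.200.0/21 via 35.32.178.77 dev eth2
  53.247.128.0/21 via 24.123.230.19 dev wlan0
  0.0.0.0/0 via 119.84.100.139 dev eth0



Longest prefix match for 165.130.5.104:
  /13 56.72.0.0: no
  /18 212.252.192.0: no
  /21 161.97.200.0: no
  /21 53.247.128.0: no
  /0 0.0.0.0: MATCH
Selected: next-hop 119.84.100.139 via eth0 (matched /0)


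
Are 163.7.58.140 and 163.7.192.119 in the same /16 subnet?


Mask: 255.255.0.0
163.7.58.140 AND mask = 163.7.0.0
163.7.192.119 AND mask = 163.7.0.0
Yes, same subnet (163.7.0.0)


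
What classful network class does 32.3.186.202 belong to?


First octet: 32
Binary: 00100000
0xxxxxxx -> Class A (1-126)
Class A, default mask 255.0.0.0 (/8)


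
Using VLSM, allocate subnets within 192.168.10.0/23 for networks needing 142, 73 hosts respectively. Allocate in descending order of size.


142 hosts -> /24 (254 usable): 192.168.10.0/24
73 hosts -> /25 (126 usable): 192.168.11.0/25
Allocation: 192.168.10.0/24 (142 hosts, 254 usable); 192.168.11.0/25 (73 hosts, 126 usable)


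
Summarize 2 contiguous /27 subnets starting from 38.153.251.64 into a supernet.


Original prefix: /27
Number of subnets: 2 = 2^1
New prefix = 27 - 1 = 26
Supernet: 38.153.251.64/26


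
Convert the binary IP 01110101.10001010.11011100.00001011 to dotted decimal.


01110101 = 117
10001010 = 138
11011100 = 220
00001011 = 11
IP: 117.138.220.11


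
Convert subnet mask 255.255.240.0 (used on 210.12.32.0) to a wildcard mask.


Subnet mask: 255.255.240.0
Wildcard = 255.255.255.255 - subnet mask
255 - 255 = 0
255 - 255 = 0
255 - 240 = 15
255 - 0 = 255
Wildcard: 0.0.15.255


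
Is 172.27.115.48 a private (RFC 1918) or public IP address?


RFC 1918 private ranges:
  10.0.0.0/8 (10.0.0.0 - 10.255.255.255)
  172.16.0.0/12 (172.16.0.0 - 172.31.255.255)
  192.168.0.0/16 (192.168.0.0 - 192.168.255.255)
Private (in 172.16.0.0/12)


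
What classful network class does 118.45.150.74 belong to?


First octet: 118
Binary: 01110110
0xxxxxxx -> Class A (1-126)
Class A, default mask 255.0.0.0 (/8)


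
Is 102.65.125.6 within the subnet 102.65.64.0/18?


Subnet network: 102.65.64.0
Test IP AND mask: 102.65.64.0
Yes, 102.65.125.6 is in 102.65.64.0/18


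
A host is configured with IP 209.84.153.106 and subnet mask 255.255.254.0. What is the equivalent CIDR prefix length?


Binary: 11111111.11111111.11111110.00000000
Count leading 1s
Prefix: /23


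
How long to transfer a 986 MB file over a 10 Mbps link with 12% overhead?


Effective throughput = 10 * (1 - 12/100) = 8.8 Mbps
File size in Mb = 986 * 8 = 7888 Mb
Time = 7888 / 8.8
Time = 896.3636 seconds


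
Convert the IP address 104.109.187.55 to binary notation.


104 = 01101000
109 = 01101101
187 = 10111011
55 = 00110111
Binary: 01101000.01101101.10111011.00110111


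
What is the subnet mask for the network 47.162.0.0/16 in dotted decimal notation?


/16 means 16 network bits, 16 host bits
Binary: 11111111111111110000000000000000
Mask: 255.255.0.0


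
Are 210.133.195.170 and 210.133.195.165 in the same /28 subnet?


Mask: 255.255.255.240
210.133.195.170 AND mask = 210.133.195.160
210.133.195.165 AND mask = 210.133.195.160
Yes, same subnet (210.133.195.160)


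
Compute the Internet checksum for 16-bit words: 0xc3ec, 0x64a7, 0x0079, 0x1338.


Sum all words (with carry folding):
+ 0xc3ec = 0xc3ec
+ 0x64a7 = 0x2894
+ 0x0079 = 0x290d
+ 0x1338 = 0x3c45
One's complement: ~0x3c45
Checksum = 0xc3ba


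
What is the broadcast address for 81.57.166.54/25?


Network: 81.57.166.0/25
Host bits = 7
Set all host bits to 1:
Broadcast: 81.57.166.127


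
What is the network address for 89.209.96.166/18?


IP:   01011001.11010001.01100000.10100110
Mask: 11111111.11111111.11000000.00000000
AND operation:
Net:  01011001.11010001.01000000.00000000
Network: 89.209.64.0/18


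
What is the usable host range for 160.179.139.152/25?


Network: 160.179.139.128
Broadcast: 160.179.139.255
First usable = network + 1
Last usable = broadcast - 1
Range: 160.179.139.129 to 160.179.139.254


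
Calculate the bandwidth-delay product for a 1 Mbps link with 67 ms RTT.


BDP = bandwidth * RTT
= 1 Mbps * 67 ms
= 1 * 1e6 * 67 / 1000 bits
= 67000 bits
= 8375 bytes
= 8.1787 KB
BDP = 67000 bits (8375 bytes)


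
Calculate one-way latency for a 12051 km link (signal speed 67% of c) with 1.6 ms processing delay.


Speed = 0.67 * 3e5 km/s = 201000 km/s
Propagation delay = 12051 / 201000 = 0.06 s = 59.9552 ms
Processing delay = 1.6 ms
Total one-way latency = 61.5552 ms


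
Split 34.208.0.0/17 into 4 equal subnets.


New prefix = 17 + 2 = 19
Each subnet has 8192 addresses
  34.208.0.0/19
  34.208.32.0/19
  34.208.64.0/19
  34.208.96.0/19
Subnets: 34.208.0.0/19, 34.208.32.0/19, 34.208.64.0/19, 34.208.96.0/19


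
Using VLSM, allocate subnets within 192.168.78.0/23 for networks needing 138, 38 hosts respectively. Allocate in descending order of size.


138 hosts -> /24 (254 usable): 192.168.78.0/24
38 hosts -> /26 (62 usable): 192.168.79.0/26
Allocation: 192.168.78.0/24 (138 hosts, 254 usable); 192.168.79.0/26 (38 hosts, 62 usable)


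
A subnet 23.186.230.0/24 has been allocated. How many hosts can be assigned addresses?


Host bits = 32 - 24 = 8
Total addresses = 2^8 = 256
Usable = total - 2 (network and broadcast)
Usable hosts: 254


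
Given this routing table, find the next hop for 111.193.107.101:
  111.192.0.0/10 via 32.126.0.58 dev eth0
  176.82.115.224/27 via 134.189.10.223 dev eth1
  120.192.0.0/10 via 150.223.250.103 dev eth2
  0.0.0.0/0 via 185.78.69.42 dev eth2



Longest prefix match for 111.193.107.101:
  /10 111.192.0.0: MATCH
  /27 176.82.115.224: no
  /10 120.192.0.0: no
  /0 0.0.0.0: MATCH
Selected: next-hop 32.126.0.58 via eth0 (matched /10)


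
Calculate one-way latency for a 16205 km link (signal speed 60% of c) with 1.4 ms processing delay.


Speed = 0.6 * 3e5 km/s = 180000 km/s
Propagation delay = 16205 / 180000 = 0.09 s = 90.0278 ms
Processing delay = 1.4 ms
Total one-way latency = 91.4278 ms


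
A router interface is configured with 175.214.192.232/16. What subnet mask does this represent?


/16 means 16 network bits, 16 host bits
Binary: 11111111111111110000000000000000
Mask: 255.255.0.0


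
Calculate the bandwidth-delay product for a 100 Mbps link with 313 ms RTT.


BDP = bandwidth * RTT
= 100 Mbps * 313 ms
= 100 * 1e6 * 313 / 1000 bits
= 31300000 bits
= 3912500 bytes
= 3820.8008 KB
BDP = 31300000 bits (3912500 bytes)


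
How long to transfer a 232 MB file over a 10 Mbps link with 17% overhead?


Effective throughput = 10 * (1 - 17/100) = 8.3 Mbps
File size in Mb = 232 * 8 = 1856 Mb
Time = 1856 / 8.3
Time = 223.6145 seconds


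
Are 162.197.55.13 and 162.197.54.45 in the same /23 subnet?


Mask: 255.255.254.0
162.197.55.13 AND mask = 162.197.54.0
162.197.54.45 AND mask = 162.197.54.0
Yes, same subnet (162.197.54.0)


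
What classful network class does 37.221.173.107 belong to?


First octet: 37
Binary: 00100101
0xxxxxxx -> Class A (1-126)
Class A, default mask 255.0.0.0 (/8)


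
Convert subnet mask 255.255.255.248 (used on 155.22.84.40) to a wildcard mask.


Subnet mask: 255.255.255.248
Wildcard = 255.255.255.255 - subnet mask
255 - 255 = 0
255 - 255 = 0
255 - 255 = 0
255 - 248 = 7
Wildcard: 0.0.0.7


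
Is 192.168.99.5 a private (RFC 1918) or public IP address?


RFC 1918 private ranges:
  10.0.0.0/8 (10.0.0.0 - 10.255.255.255)
  172.16.0.0/12 (172.16.0.0 - 172.31.255.255)
  192.168.0.0/16 (192.168.0.0 - 192.168.255.255)
Private (in 192.168.0.0/16)


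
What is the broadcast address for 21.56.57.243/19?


Network: 21.56.32.0/19
Host bits = 13
Set all host bits to 1:
Broadcast: 21.56.63.255


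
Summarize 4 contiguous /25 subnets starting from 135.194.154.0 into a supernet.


Original prefix: /25
Number of subnets: 4 = 2^2
New prefix = 25 - 2 = 23
Supernet: 135.194.154.0/23


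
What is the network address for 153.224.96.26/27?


IP:   10011001.11100000.01100000.00011010
Mask: 11111111.11111111.11111111.11100000
AND operation:
Net:  10011001.11100000.01100000.00000000
Network: 153.224.96.0/27


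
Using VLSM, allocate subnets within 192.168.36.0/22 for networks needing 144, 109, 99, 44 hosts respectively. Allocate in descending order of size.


144 hosts -> /24 (254 usable): 192.168.36.0/24
109 hosts -> /25 (126 usable): 192.168.37.0/25
99 hosts -> /25 (126 usable): 192.168.37.128/25
44 hosts -> /26 (62 usable): 192.168.38.0/26
Allocation: 192.168.36.0/24 (144 hosts, 254 usable); 192.168.37.0/25 (109 hosts, 126 usable); 192.168.37.128/25 (99 hosts, 126 usable); 192.168.38.0/26 (44 hosts, 62 usable)


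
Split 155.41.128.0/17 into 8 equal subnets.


New prefix = 17 + 3 = 20
Each subnet has 4096 addresses
  155.41.128.0/20
  155.41.144.0/20
  155.41.160.0/20
  155.41.176.0/20
  155.41.192.0/20
  155.41.208.0/20
  155.41.224.0/20
  155.41.240.0/20
Subnets: 155.41.128.0/20, 155.41.144.0/20, 155.41.160.0/20, 155.41.176.0/20, 155.41.192.0/20, 155.41.208.0/20, 155.41.224.0/20, 155.41.240.0/20


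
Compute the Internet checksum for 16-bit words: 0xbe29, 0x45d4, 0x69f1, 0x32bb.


Sum all words (with carry folding):
+ 0xbe29 = 0xbe29
+ 0x45d4 = 0x03fe
+ 0x69f1 = 0x6def
+ 0x32bb = 0xa0aa
One's complement: ~0xa0aa
Checksum = 0x5f55


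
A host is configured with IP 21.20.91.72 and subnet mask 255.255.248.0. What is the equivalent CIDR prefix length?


Binary: 11111111.11111111.11111000.00000000
Count leading 1s
Prefix: /21


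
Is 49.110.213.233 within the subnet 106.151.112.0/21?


Subnet network: 106.151.112.0
Test IP AND mask: 49.110.208.0
No, 49.110.213.233 is not in 106.151.112.0/21


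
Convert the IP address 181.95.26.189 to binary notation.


181 = 10110101
95 = 01011111
26 = 00011010
189 = 10111101
Binary: 10110101.01011111.00011010.10111101


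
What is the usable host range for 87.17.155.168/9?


Network: 87.0.0.0
Broadcast: 87.127.255.255
First usable = network + 1
Last usable = broadcast - 1
Range: 87.0.0.1 to 87.127.255.254


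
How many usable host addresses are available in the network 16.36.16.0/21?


Host bits = 32 - 21 = 11
Total addresses = 2^11 = 2048
Usable = total - 2 (network and broadcast)
Usable hosts: 2046


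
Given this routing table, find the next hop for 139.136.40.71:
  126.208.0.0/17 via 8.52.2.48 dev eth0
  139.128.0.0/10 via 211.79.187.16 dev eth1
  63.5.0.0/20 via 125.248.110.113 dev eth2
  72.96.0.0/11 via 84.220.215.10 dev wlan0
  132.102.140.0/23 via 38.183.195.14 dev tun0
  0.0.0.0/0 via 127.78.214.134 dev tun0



Longest prefix match for 139.136.40.71:
  /17 126.208.0.0: no
  /10 139.128.0.0: MATCH
  /20 63.5.0.0: no
  /11 72.96.0.0: no
  /23 132.102.140.0: no
  /0 0.0.0.0: MATCH
Selected: next-hop 211.79.187.16 via eth1 (matched /10)


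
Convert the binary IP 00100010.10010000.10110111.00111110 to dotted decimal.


00100010 = 34
10010000 = 144
10110111 = 183
00111110 = 62
IP: 34.144.183.62


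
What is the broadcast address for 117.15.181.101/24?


Network: 117.15.181.0/24
Host bits = 8
Set all host bits to 1:
Broadcast: 117.15.181.255


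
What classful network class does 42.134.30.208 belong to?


First octet: 42
Binary: 00101010
0xxxxxxx -> Class A (1-126)
Class A, default mask 255.0.0.0 (/8)


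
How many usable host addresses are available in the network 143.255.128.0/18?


Host bits = 32 - 18 = 14
Total addresses = 2^14 = 16384
Usable = total - 2 (network and broadcast)
Usable hosts: 16382


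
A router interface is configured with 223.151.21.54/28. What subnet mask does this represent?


/28 means 28 network bits, 4 host bits
Binary: 11111111111111111111111111110000
Mask: 255.255.255.240


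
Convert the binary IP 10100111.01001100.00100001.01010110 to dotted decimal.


10100111 = 167
01001100 = 76
00100001 = 33
01010110 = 86
IP: 167.76.33.86


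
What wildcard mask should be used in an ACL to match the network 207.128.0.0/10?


Subnet mask: 255.192.0.0
Wildcard = 255.255.255.255 - subnet mask
255 - 255 = 0
255 - 192 = 63
255 - 0 = 255
255 - 0 = 255
Wildcard: 0.63.255.255


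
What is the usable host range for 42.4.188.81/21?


Network: 42.4.184.0
Broadcast: 42.4.191.255
First usable = network + 1
Last usable = broadcast - 1
Range: 42.4.184.1 to 42.4.191.254


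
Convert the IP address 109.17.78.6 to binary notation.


109 = 01101101
17 = 00010001
78 = 01001110
6 = 00000110
Binary: 01101101.00010001.01001110.00000110


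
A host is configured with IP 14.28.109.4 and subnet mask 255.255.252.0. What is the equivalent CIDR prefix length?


Binary: 11111111.11111111.11111100.00000000
Count leading 1s
Prefix: /22


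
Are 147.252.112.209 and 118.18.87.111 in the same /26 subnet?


Mask: 255.255.255.192
147.252.112.209 AND mask = 147.252.112.192
118.18.87.111 AND mask = 118.18.87.64
No, different subnets (147.252.112.192 vs 118.18.87.64)


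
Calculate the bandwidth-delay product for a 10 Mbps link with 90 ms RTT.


BDP = bandwidth * RTT
= 10 Mbps * 90 ms
= 10 * 1e6 * 90 / 1000 bits
= 900000 bits
= 112500 bytes
= 109.8633 KB
BDP = 900000 bits (112500 bytes)


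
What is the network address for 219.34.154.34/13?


IP:   11011011.00100010.10011010.00100010
Mask: 11111111.11111000.00000000.00000000
AND operation:
Net:  11011011.00100000.00000000.00000000
Network: 219.32.0.0/13


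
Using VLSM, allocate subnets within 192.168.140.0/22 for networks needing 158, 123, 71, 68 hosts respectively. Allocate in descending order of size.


158 hosts -> /24 (254 usable): 192.168.140.0/24
123 hosts -> /25 (126 usable): 192.168.141.0/25
71 hosts -> /25 (126 usable): 192.168.141.128/25
68 hosts -> /25 (126 usable): 192.168.142.0/25
Allocation: 192.168.140.0/24 (158 hosts, 254 usable); 192.168.141.0/25 (123 hosts, 126 usable); 192.168.141.128/25 (71 hosts, 126 usable); 192.168.142.0/25 (68 hosts, 126 usable)


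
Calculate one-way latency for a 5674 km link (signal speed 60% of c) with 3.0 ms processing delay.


Speed = 0.6 * 3e5 km/s = 180000 km/s
Propagation delay = 5674 / 180000 = 0.0315 s = 31.5222 ms
Processing delay = 3.0 ms
Total one-way latency = 34.5222 ms


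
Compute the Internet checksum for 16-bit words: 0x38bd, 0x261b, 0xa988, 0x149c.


Sum all words (with carry folding):
+ 0x38bd = 0x38bd
+ 0x261b = 0x5ed8
+ 0xa988 = 0x0861
+ 0x149c = 0x1cfd
One's complement: ~0x1cfd
Checksum = 0xe302


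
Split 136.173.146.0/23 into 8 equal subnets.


New prefix = 23 + 3 = 26
Each subnet has 64 addresses
  136.173.146.0/26
  136.173.146.64/26
  136.173.146.128/26
  136.173.146.192/26
  136.173.147.0/26
  136.173.147.64/26
  136.173.147.128/26
  136.173.147.192/26
Subnets: 136.173.146.0/26, 136.173.146.64/26, 136.173.146.128/26, 136.173.146.192/26, 136.173.147.0/26, 136.173.147.64/26, 136.173.147.128/26, 136.173.147.192/26


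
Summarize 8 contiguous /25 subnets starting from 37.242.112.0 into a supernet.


Original prefix: /25
Number of subnets: 8 = 2^3
New prefix = 25 - 3 = 22
Supernet: 37.242.112.0/22


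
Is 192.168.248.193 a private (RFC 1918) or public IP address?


RFC 1918 private ranges:
  10.0.0.0/8 (10.0.0.0 - 10.255.255.255)
  172.16.0.0/12 (172.16.0.0 - 172.31.255.255)
  192.168.0.0/16 (192.168.0.0 - 192.168.255.255)
Private (in 192.168.0.0/16)


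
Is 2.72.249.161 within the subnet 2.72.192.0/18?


Subnet network: 2.72.192.0
Test IP AND mask: 2.72.192.0
Yes, 2.72.249.161 is in 2.72.192.0/18


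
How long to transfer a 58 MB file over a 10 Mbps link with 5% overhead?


Effective throughput = 10 * (1 - 5/100) = 9.5 Mbps
File size in Mb = 58 * 8 = 464 Mb
Time = 464 / 9.5
Time = 48.8421 seconds


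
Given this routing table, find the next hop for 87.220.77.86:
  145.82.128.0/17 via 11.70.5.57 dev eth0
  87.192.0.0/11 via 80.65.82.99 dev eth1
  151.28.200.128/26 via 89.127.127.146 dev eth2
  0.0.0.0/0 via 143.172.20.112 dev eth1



Longest prefix match for 87.220.77.86:
  /17 145.82.128.0: no
  /11 87.192.0.0: MATCH
  /26 151.28.200.128: no
  /0 0.0.0.0: MATCH
Selected: next-hop 80.65.82.99 via eth1 (matched /11)


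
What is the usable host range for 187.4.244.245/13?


Network: 187.0.0.0
Broadcast: 187.7.255.255
First usable = network + 1
Last usable = broadcast - 1
Range: 187.0.0.1 to 187.7.255.254


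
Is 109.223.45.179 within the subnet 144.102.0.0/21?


Subnet network: 144.102.0.0
Test IP AND mask: 109.223.40.0
No, 109.223.45.179 is not in 144.102.0.0/21


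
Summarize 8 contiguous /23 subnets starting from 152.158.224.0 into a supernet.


Original prefix: /23
Number of subnets: 8 = 2^3
New prefix = 23 - 3 = 20
Supernet: 152.158.224.0/20


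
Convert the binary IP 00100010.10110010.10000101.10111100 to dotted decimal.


00100010 = 34
10110010 = 178
10000101 = 133
10111100 = 188
IP: 34.178.133.188


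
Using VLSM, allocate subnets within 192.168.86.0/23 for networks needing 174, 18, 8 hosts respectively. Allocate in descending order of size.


174 hosts -> /24 (254 usable): 192.168.86.0/24
18 hosts -> /27 (30 usable): 192.168.87.0/27
8 hosts -> /28 (14 usable): 192.168.87.32/28
Allocation: 192.168.86.0/24 (174 hosts, 254 usable); 192.168.87.0/27 (18 hosts, 30 usable); 192.168.87.32/28 (8 hosts, 14 usable)


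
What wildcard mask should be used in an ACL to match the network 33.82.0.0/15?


Subnet mask: 255.254.0.0
Wildcard = 255.255.255.255 - subnet mask
255 - 255 = 0
255 - 254 = 1
255 - 0 = 255
255 - 0 = 255
Wildcard: 0.1.255.255


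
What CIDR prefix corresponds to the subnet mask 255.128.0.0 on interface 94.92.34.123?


Binary: 11111111.10000000.00000000.00000000
Count leading 1s
Prefix: /9


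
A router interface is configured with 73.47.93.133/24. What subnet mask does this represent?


/24 means 24 network bits, 8 host bits
Binary: 11111111111111111111111100000000
Mask: 255.255.255.0


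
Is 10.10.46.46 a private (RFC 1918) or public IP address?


RFC 1918 private ranges:
  10.0.0.0/8 (10.0.0.0 - 10.255.255.255)
  172.16.0.0/12 (172.16.0.0 - 172.31.255.255)
  192.168.0.0/16 (192.168.0.0 - 192.168.255.255)
Private (in 10.0.0.0/8)


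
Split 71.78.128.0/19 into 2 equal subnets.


New prefix = 19 + 1 = 20
Each subnet has 4096 addresses
  71.78.128.0/20
  71.78.144.0/20
Subnets: 71.78.128.0/20, 71.78.144.0/20


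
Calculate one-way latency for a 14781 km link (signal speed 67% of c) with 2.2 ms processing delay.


Speed = 0.67 * 3e5 km/s = 201000 km/s
Propagation delay = 14781 / 201000 = 0.0735 s = 73.5373 ms
Processing delay = 2.2 ms
Total one-way latency = 75.7373 ms


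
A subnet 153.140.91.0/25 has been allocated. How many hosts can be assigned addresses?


Host bits = 32 - 25 = 7
Total addresses = 2^7 = 128
Usable = total - 2 (network and broadcast)
Usable hosts: 126


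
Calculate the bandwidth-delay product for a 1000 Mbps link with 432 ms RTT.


BDP = bandwidth * RTT
= 1000 Mbps * 432 ms
= 1000 * 1e6 * 432 / 1000 bits
= 432000000 bits
= 54000000 bytes
= 52734.375 KB
BDP = 432000000 bits (54000000 bytes)


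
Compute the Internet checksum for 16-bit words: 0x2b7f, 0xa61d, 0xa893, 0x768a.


Sum all words (with carry folding):
+ 0x2b7f = 0x2b7f
+ 0xa61d = 0xd19c
+ 0xa893 = 0x7a30
+ 0x768a = 0xf0ba
One's complement: ~0xf0ba
Checksum = 0x0f45


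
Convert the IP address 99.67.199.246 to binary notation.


99 = 01100011
67 = 01000011
199 = 11000111
246 = 11110110
Binary: 01100011.01000011.11000111.11110110


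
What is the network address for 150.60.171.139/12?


IP:   10010110.00111100.10101011.10001011
Mask: 11111111.11110000.00000000.00000000
AND operation:
Net:  10010110.00110000.00000000.00000000
Network: 150.48.0.0/12


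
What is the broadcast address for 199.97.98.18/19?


Network: 199.97.96.0/19
Host bits = 13
Set all host bits to 1:
Broadcast: 199.97.127.255


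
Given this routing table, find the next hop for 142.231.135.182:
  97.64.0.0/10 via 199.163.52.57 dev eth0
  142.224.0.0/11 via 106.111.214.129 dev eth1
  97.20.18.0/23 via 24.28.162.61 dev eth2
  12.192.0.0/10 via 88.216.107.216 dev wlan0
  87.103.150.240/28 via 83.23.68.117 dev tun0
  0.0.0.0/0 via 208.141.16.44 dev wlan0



Longest prefix match for 142.231.135.182:
  /10 97.64.0.0: no
  /11 142.224.0.0: MATCH
  /23 97.20.18.0: no
  /10 12.192.0.0: no
  /28 87.103.150.240: no
  /0 0.0.0.0: MATCH
Selected: next-hop 106.111.214.129 via eth1 (matched /11)


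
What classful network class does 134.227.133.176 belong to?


First octet: 134
Binary: 10000110
10xxxxxx -> Class B (128-191)
Class B, default mask 255.255.0.0 (/16)


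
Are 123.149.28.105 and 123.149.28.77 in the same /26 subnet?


Mask: 255.255.255.192
123.149.28.105 AND mask = 123.149.28.64
123.149.28.77 AND mask = 123.149.28.64
Yes, same subnet (123.149.28.64)


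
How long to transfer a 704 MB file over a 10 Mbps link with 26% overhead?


Effective throughput = 10 * (1 - 26/100) = 7.4 Mbps
File size in Mb = 704 * 8 = 5632 Mb
Time = 5632 / 7.4
Time = 761.0811 seconds


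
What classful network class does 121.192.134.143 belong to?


First octet: 121
Binary: 01111001
0xxxxxxx -> Class A (1-126)
Class A, default mask 255.0.0.0 (/8)


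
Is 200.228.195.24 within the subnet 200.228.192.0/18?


Subnet network: 200.228.192.0
Test IP AND mask: 200.228.192.0
Yes, 200.228.195.24 is in 200.228.192.0/18


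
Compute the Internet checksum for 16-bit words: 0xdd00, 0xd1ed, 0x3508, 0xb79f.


Sum all words (with carry folding):
+ 0xdd00 = 0xdd00
+ 0xd1ed = 0xaeee
+ 0x3508 = 0xe3f6
+ 0xb79f = 0x9b96
One's complement: ~0x9b96
Checksum = 0x6469


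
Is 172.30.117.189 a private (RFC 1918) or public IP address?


RFC 1918 private ranges:
  10.0.0.0/8 (10.0.0.0 - 10.255.255.255)
  172.16.0.0/12 (172.16.0.0 - 172.31.255.255)
  192.168.0.0/16 (192.168.0.0 - 192.168.255.255)
Private (in 172.16.0.0/12)


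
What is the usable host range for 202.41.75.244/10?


Network: 202.0.0.0
Broadcast: 202.63.255.255
First usable = network + 1
Last usable = broadcast - 1
Range: 202.0.0.1 to 202.63.255.254


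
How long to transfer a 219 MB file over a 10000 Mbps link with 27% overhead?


Effective throughput = 10000 * (1 - 27/100) = 7300 Mbps
File size in Mb = 219 * 8 = 1752 Mb
Time = 1752 / 7300
Time = 0.24 seconds


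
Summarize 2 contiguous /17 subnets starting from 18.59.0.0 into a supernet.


Original prefix: /17
Number of subnets: 2 = 2^1
New prefix = 17 - 1 = 16
Supernet: 18.59.0.0/16


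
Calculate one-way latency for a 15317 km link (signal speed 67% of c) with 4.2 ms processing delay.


Speed = 0.67 * 3e5 km/s = 201000 km/s
Propagation delay = 15317 / 201000 = 0.0762 s = 76.204 ms
Processing delay = 4.2 ms
Total one-way latency = 80.404 ms


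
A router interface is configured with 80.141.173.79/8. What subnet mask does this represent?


/8 means 8 network bits, 24 host bits
Binary: 11111111000000000000000000000000
Mask: 255.0.0.0


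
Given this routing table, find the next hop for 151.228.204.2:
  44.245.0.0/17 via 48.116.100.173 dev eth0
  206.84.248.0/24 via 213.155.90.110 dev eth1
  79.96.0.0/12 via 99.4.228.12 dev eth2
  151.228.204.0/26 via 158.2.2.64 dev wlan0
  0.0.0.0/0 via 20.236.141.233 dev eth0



Longest prefix match for 151.228.204.2:
  /17 44.245.0.0: no
  /24 206.84.248.0: no
  /12 79.96.0.0: no
  /26 151.228.204.0: MATCH
  /0 0.0.0.0: MATCH
Selected: next-hop 158.2.2.64 via wlan0 (matched /26)


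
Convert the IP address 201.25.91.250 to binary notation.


201 = 11001001
25 = 00011001
91 = 01011011
250 = 11111010
Binary: 11001001.00011001.01011011.11111010


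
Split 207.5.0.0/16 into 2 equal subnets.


New prefix = 16 + 1 = 17
Each subnet has 32768 addresses
  207.5.0.0/17
  207.5.128.0/17
Subnets: 207.5.0.0/17, 207.5.128.0/17


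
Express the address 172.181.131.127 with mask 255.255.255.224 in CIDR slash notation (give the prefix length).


Binary: 11111111.11111111.11111111.11100000
Count leading 1s
Prefix: /27


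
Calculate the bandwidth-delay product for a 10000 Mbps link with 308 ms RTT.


BDP = bandwidth * RTT
= 10000 Mbps * 308 ms
= 10000 * 1e6 * 308 / 1000 bits
= 3080000000 bits
= 385000000 bytes
= 375976.5625 KB
BDP = 3080000000 bits (385000000 bytes)


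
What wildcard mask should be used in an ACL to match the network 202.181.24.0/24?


Subnet mask: 255.255.255.0
Wildcard = 255.255.255.255 - subnet mask
255 - 255 = 0
255 - 255 = 0
255 - 255 = 0
255 - 0 = 255
Wildcard: 0.0.0.255


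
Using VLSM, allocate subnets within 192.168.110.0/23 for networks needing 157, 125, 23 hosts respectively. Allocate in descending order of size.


157 hosts -> /24 (254 usable): 192.168.110.0/24
125 hosts -> /25 (126 usable): 192.168.111.0/25
23 hosts -> /27 (30 usable): 192.168.111.128/27
Allocation: 192.168.110.0/24 (157 hosts, 254 usable); 192.168.111.0/25 (125 hosts, 126 usable); 192.168.111.128/27 (23 hosts, 30 usable)


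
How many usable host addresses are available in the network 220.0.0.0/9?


Host bits = 32 - 9 = 23
Total addresses = 2^23 = 8388608
Usable = total - 2 (network and broadcast)
Usable hosts: 8388606


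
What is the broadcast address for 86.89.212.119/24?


Network: 86.89.212.0/24
Host bits = 8
Set all host bits to 1:
Broadcast: 86.89.212.255


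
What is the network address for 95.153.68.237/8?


IP:   01011111.10011001.01000100.11101101
Mask: 11111111.00000000.00000000.00000000
AND operation:
Net:  01011111.00000000.00000000.00000000
Network: 95.0.0.0/8


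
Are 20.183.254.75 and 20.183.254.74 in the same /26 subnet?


Mask: 255.255.255.192
20.183.254.75 AND mask = 20.183.254.64
20.183.254.74 AND mask = 20.183.254.64
Yes, same subnet (20.183.254.64)
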